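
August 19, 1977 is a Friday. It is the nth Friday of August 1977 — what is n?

3rd

Day 19 falls in week ⌈19/7⌉ of the month.
Days 1–7 hold the 1st Friday, 8–14 the 2nd, 15–21 the 3rd, 22–28 the 4th, 29–31 the 5th.
19 is in the range for the 3rd.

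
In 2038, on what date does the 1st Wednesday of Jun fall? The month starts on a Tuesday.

Jun 2, 2038

Jun 2038 begins on a Tuesday, so the first Wednesday is Jun 2 (1 day later).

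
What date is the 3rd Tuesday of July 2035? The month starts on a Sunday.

July 2035 begins on a Sunday, so the first Tuesday is July 3 (2 days later).
The 3rd Tuesday is 2 weeks later: 3 + 14 = 17.

2035-07-17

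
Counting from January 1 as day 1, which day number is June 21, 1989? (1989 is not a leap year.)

Days in months before June: 31 + 28 + 31 + 30 + 31 = 151.
Plus 21 days into June → day 172.

172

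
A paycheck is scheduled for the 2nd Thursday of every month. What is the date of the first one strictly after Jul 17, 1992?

Aug 13, 1992

Jul 1992 starts on a Wednesday; its first Thursday is the 2nd, so the 2nd Thursday is the 9th — Jul 9, 1992.
That is not after Jul 17, 1992, so look at Aug 1992.
Aug 1992 starts on a Saturday; its first Thursday is the 6th, so the 2nd Thursday is the 13th — Aug 13, 1992.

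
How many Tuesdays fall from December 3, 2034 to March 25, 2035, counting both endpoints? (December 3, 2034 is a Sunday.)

16

December 3, 2034 is a Sunday; the first Tuesday on or after it is December 5, 2034 (2 days later).
From December 5, 2034 to March 25, 2035: 26 + 31 + 28 + 25 = 110 days (rest of December, January, February, March).
110 ÷ 7 = 15 full weeks with remainder 5, so 15 more Tuesdays after the first → 16.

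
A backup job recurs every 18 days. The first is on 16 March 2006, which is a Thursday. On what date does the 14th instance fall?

The 14th occurrence is 13 intervals after the first: 13 × 18 = 234 days after 16 March 2006.
March has 31 days — 15 days to the end of March leaves 219.
April has 30 days (189 left).
May has 31 days (158 left).
June has 30 days (128 left).
July has 31 days (97 left).
August has 31 days (66 left).
September has 30 days (36 left).
October has 31 days (5 left).
5 days into November → 5 November 2006.

5 November 2006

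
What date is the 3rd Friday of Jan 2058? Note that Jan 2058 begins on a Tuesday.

Jan 18, 2058

Jan 2058 begins on a Tuesday, so the first Friday is Jan 4 (3 days later).
The 3rd Friday is 2 weeks later: 4 + 14 = 18.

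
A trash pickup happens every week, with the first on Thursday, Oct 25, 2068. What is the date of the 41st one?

Aug 1, 2069

The 41st occurrence is 40 intervals after the first: 40 × 7 = 280 days after Oct 25, 2068.
Oct has 31 days — 6 days to the end of Oct leaves 274.
Nov has 30 days (244 left).
Dec has 31 days (213 left).
Jan has 31 days (182 left).
Feb has 28 days (154 left).
Mar has 31 days (123 left).
Apr has 30 days (93 left).
May has 31 days (62 left).
Jun has 30 days (32 left).
Jul has 31 days (1 left).
1 day into Aug → Aug 1, 2069.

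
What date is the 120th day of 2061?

January has 31 days (120 − 31 = 89 remain).
February has 28 days (89 − 28 = 61 remain).
March has 31 days (61 − 31 = 30 remain).
30 into April → April 30.

2061-04-30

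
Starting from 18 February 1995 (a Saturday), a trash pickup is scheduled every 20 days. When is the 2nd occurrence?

The 2nd occurrence is 1 interval after the first: 1 × 20 = 20 days after 18 February 1995.
February has 28 days — 10 days to the end of February leaves 10.
10 days into March → 10 March 1995.

10 March 1995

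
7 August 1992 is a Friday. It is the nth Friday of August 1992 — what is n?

1st

Day 7 falls in week ⌈7/7⌉ of the month.
Days 1–7 hold the 1st Friday, 8–14 the 2nd, 15–21 the 3rd, 22–28 the 4th, 29–31 the 5th.
7 is in the range for the 1st.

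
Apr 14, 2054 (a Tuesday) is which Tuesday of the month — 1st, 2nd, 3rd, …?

Day 14 falls in week ⌈14/7⌉ of the month.
Days 1–7 hold the 1st Tuesday, 8–14 the 2nd, 15–21 the 3rd, 22–28 the 4th, 29–31 the 5th.
14 is in the range for the 2nd.

2nd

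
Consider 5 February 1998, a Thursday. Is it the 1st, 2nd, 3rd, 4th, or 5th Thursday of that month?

1st

Day 5 falls in week ⌈5/7⌉ of the month.
Days 1–7 hold the 1st Thursday, 8–14 the 2nd, 15–21 the 3rd, 22–28 the 4th, 29–31 the 5th.
5 is in the range for the 1st.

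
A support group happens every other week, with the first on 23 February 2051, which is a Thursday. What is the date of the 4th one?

The 4th occurrence is 3 intervals after the first: 3 × 14 = 42 days after 23 February 2051.
February has 28 days — 5 days to the end of February leaves 37.
March has 31 days (6 left).
6 days into April → 6 April 2051.

6 April 2051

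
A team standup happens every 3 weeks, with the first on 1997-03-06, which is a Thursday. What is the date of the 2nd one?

The 2nd occurrence is 1 interval after the first: 1 × 21 = 21 days after 1997-03-06.
21 days later is 1997-03-27.

1997-03-27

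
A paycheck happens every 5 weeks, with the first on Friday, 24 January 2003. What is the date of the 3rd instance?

The 3rd occurrence is 2 intervals after the first: 2 × 35 = 70 days after 24 January 2003.
January has 31 days — 7 days to the end of January leaves 63.
February has 28 days (35 left).
March has 31 days (4 left).
4 days into April → 4 April 2003.

4 April 2003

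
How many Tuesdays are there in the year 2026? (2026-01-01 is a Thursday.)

52

2026-01-01 is a Thursday; the first Tuesday on or after it is 2026-01-06 (5 days later).
From 2026-01-06 to 2026-12-31: 25 + 28 + 31 + 30 + 31 + 30 + 31 + 31 + 30 + 31 + 30 + 31 = 359 days (rest of January, February, March, April, May, June, July, August, September, October, November, December).
359 ÷ 7 = 51 full weeks with remainder 2, so 51 more Tuesdays after the first → 52.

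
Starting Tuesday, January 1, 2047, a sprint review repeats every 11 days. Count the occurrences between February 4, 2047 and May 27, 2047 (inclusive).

Occurrences land 11·i days after January 1, 2047 for i = 0, 1, 2, …
February 4, 2047 is 34 days after the start; 34 ÷ 11 = 3 remainder 1; since the remainder is 1, round up to i = 4. First occurrence in the window: #5 on February 14, 2047 (4×11 = 44 days in).
May 27, 2047 is 146 days after the start; 146 ÷ 11 = 13 remainder 3. Last occurrence in the window: #14 on May 24, 2047.
Occurrences #5 through #14: 10 in total.

10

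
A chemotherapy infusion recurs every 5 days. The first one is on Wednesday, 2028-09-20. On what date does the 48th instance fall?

2029-05-13

The 48th occurrence is 47 intervals after the first: 47 × 5 = 235 days after 2028-09-20.
September has 30 days — 10 days to the end of September leaves 225.
October has 31 days (194 left).
November has 30 days (164 left).
December has 31 days (133 left).
January has 31 days (102 left).
February has 28 days (74 left).
March has 31 days (43 left).
April has 30 days (13 left).
13 days into May → 2029-05-13.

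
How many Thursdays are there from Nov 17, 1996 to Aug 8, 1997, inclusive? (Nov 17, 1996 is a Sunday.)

Nov 17, 1996 is a Sunday; the first Thursday on or after it is Nov 21, 1996 (4 days later).
From Nov 21, 1996 to Aug 8, 1997: 9 + 31 + 31 + 28 + 31 + 30 + 31 + 30 + 31 + 8 = 260 days (rest of Nov, Dec, Jan, Feb, Mar, Apr, May, Jun, Jul, Aug).
260 ÷ 7 = 37 full weeks with remainder 1, so 37 more Thursdays after the first → 38.

38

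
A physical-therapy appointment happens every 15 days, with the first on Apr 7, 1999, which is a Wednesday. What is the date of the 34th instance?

The 34th occurrence is 33 intervals after the first: 33 × 15 = 495 days after Apr 7, 1999.
Apr has 30 days — 23 days to the end of Apr leaves 472.
From end of Apr to end of 1999 is 245 days (227 left).
Jan has 31 days (196 left).
Feb has 29 days (167 left).
Mar has 31 days (136 left).
Apr has 30 days (106 left).
May has 31 days (75 left).
Jun has 30 days (45 left).
Jul has 31 days (14 left).
14 days into Aug → Aug 14, 2000.

Aug 14, 2000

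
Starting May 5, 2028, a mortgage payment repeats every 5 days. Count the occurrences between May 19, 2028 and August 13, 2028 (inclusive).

18

Occurrences land 5·i days after May 5, 2028 for i = 0, 1, 2, …
May 19, 2028 is 14 days after the start; 14 ÷ 5 = 2 remainder 4; since the remainder is 4, round up to i = 3. First occurrence in the window: #4 on May 20, 2028 (3×5 = 15 days in).
August 13, 2028 is 100 days after the start; 100 ÷ 5 = 20 remainder 0. Last occurrence in the window: #21 on August 13, 2028.
Occurrences #4 through #21: 18 in total.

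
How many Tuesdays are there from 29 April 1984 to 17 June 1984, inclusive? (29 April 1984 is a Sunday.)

7

29 April 1984 is a Sunday; the first Tuesday on or after it is 1 May 1984 (2 days later).
From 1 May 1984 to 17 June 1984: 30 + 17 = 47 days (rest of May, June).
47 ÷ 7 = 6 full weeks with remainder 5, so 6 more Tuesdays after the first → 7.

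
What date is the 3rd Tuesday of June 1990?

19 June 1990

June 1990 begins on a Friday, so the first Tuesday is June 5 (4 days later).
The 3rd Tuesday is 2 weeks later: 5 + 14 = 19.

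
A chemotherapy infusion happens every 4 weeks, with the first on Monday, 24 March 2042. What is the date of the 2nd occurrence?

The 2nd occurrence is 1 interval after the first: 1 × 28 = 28 days after 24 March 2042.
March has 31 days — 7 days to the end of March leaves 21.
21 days into April → 21 April 2042.

21 April 2042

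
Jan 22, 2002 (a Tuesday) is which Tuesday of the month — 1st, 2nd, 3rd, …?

4th

Day 22 falls in week ⌈22/7⌉ of the month.
Days 1–7 hold the 1st Tuesday, 8–14 the 2nd, 15–21 the 3rd, 22–28 the 4th, 29–31 the 5th.
22 is in the range for the 4th.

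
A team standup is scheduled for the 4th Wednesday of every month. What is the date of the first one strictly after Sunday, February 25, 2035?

February 2035 starts on a Thursday; its first Wednesday is the 7th, so the 4th Wednesday is the 28th — February 28, 2035.
February 28, 2035 is after February 25, 2035, so that is the next one.

February 28, 2035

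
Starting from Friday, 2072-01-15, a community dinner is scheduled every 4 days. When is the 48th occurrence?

The 48th occurrence is 47 intervals after the first: 47 × 4 = 188 days after 2072-01-15.
January has 31 days — 16 days to the end of January leaves 172.
February has 29 days (143 left).
March has 31 days (112 left).
April has 30 days (82 left).
May has 31 days (51 left).
June has 30 days (21 left).
21 days into July → 2072-07-21.

2072-07-21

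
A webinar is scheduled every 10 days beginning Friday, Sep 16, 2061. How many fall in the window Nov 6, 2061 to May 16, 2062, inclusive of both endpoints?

19

Occurrences land 10·i days after Sep 16, 2061 for i = 0, 1, 2, …
Nov 6, 2061 is 51 days after the start; 51 ÷ 10 = 5 remainder 1; since the remainder is 1, round up to i = 6. First occurrence in the window: #7 on Nov 15, 2061 (6×10 = 60 days in).
May 16, 2062 is 242 days after the start; 242 ÷ 10 = 24 remainder 2. Last occurrence in the window: #25 on May 14, 2062.
Occurrences #7 through #25: 19 in total.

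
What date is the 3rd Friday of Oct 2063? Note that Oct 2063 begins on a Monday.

Oct 2063 begins on a Monday, so the first Friday is Oct 5 (4 days later).
The 3rd Friday is 2 weeks later: 5 + 14 = 19.

Oct 19, 2063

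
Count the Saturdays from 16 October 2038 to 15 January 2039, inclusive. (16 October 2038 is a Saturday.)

14

16 October 2038 is a Saturday; the first Saturday on or after it is 16 October 2038.
From 16 October 2038 to 15 January 2039: 15 + 30 + 31 + 15 = 91 days (rest of October, November, December, January).
91 ÷ 7 = 13 full weeks with remainder 0, so 13 more Saturdays after the first → 14.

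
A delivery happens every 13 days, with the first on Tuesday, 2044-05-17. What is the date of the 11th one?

The 11th occurrence is 10 intervals after the first: 10 × 13 = 130 days after 2044-05-17.
May has 31 days — 14 days to the end of May leaves 116.
June has 30 days (86 left).
July has 31 days (55 left).
August has 31 days (24 left).
24 days into September → 2044-09-24.

2044-09-24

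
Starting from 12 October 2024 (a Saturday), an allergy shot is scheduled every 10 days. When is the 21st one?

The 21st occurrence is 20 intervals after the first: 20 × 10 = 200 days after 12 October 2024.
October has 31 days — 19 days to the end of October leaves 181.
November has 30 days (151 left).
December has 31 days (120 left).
January has 31 days (89 left).
February has 28 days (61 left).
March has 31 days (30 left).
30 days into April → 30 April 2025.

30 April 2025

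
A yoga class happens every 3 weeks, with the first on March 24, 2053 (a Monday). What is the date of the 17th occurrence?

February 23, 2054

The 17th occurrence is 16 intervals after the first: 16 × 21 = 336 days after March 24, 2053.
March has 31 days — 7 days to the end of March leaves 329.
April has 30 days (299 left).
May has 31 days (268 left).
June has 30 days (238 left).
July has 31 days (207 left).
August has 31 days (176 left).
September has 30 days (146 left).
October has 31 days (115 left).
November has 30 days (85 left).
December has 31 days (54 left).
January has 31 days (23 left).
23 days into February → February 23, 2054.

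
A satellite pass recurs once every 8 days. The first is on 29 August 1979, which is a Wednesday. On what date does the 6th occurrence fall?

8 October 1979

The 6th occurrence is 5 intervals after the first: 5 × 8 = 40 days after 29 August 1979.
August has 31 days — 2 days to the end of August leaves 38.
September has 30 days (8 left).
8 days into October → 8 October 1979.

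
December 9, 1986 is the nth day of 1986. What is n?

343

Days in months before December: 31 + 28 + 31 + 30 + 31 + 30 + 31 + 31 + 30 + 31 + 30 = 334.
Plus 9 days into December → day 343.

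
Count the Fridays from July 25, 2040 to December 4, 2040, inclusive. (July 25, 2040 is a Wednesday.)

19

July 25, 2040 is a Wednesday; the first Friday on or after it is July 27, 2040 (2 days later).
From July 27, 2040 to December 4, 2040: 4 + 31 + 30 + 31 + 30 + 4 = 130 days (rest of July, August, September, October, November, December).
130 ÷ 7 = 18 full weeks with remainder 4, so 18 more Fridays after the first → 19.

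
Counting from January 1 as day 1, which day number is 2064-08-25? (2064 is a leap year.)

238

Days in months before August: 31 + 29 + 31 + 30 + 31 + 30 + 31 = 213.
Plus 25 days into August → day 238.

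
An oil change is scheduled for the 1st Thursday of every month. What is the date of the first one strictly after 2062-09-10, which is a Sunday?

September 2062 starts on a Friday, so its 1st Thursday is 2062-09-07 (6 days in).
That is not after 2062-09-10, so look at October 2062.
October 2062 starts on a Sunday, so its 1st Thursday is 2062-10-05 (4 days in).

2062-10-05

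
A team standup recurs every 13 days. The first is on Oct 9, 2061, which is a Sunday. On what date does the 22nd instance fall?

Jul 9, 2062

The 22nd occurrence is 21 intervals after the first: 21 × 13 = 273 days after Oct 9, 2061.
Oct has 31 days — 22 days to the end of Oct leaves 251.
Nov has 30 days (221 left).
Dec has 31 days (190 left).
Jan has 31 days (159 left).
Feb has 28 days (131 left).
Mar has 31 days (100 left).
Apr has 30 days (70 left).
May has 31 days (39 left).
Jun has 30 days (9 left).
9 days into Jul → Jul 9, 2062.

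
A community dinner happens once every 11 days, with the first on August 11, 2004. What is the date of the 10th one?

November 18, 2004

The 10th occurrence is 9 intervals after the first: 9 × 11 = 99 days after August 11, 2004.
August has 31 days — 20 days to the end of August leaves 79.
September has 30 days (49 left).
October has 31 days (18 left).
18 days into November → November 18, 2004.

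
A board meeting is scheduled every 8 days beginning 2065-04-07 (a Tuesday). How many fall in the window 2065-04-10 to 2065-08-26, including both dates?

Occurrences land 8·i days after 2065-04-07 for i = 0, 1, 2, …
2065-04-10 is 3 days after the start; 3 ÷ 8 = 0 remainder 3; since the remainder is 3, round up to i = 1. First occurrence in the window: #2 on 2065-04-15 (1×8 = 8 days in).
2065-08-26 is 141 days after the start; 141 ÷ 8 = 17 remainder 5. Last occurrence in the window: #18 on 2065-08-21.
Occurrences #2 through #18: 17 in total.

17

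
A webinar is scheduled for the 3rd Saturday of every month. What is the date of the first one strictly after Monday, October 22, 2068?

November 17, 2068

October 2068 starts on a Monday; its first Saturday is the 6th, so the 3rd Saturday is the 20th — October 20, 2068.
That is not after October 22, 2068, so look at November 2068.
November 2068 starts on a Thursday; its first Saturday is the 3rd, so the 3rd Saturday is the 17th — November 17, 2068.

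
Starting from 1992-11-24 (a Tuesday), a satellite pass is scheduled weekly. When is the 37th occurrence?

The 37th occurrence is 36 intervals after the first: 36 × 7 = 252 days after 1992-11-24.
November has 30 days — 6 days to the end of November leaves 246.
December has 31 days (215 left).
January has 31 days (184 left).
February has 28 days (156 left).
March has 31 days (125 left).
April has 30 days (95 left).
May has 31 days (64 left).
June has 30 days (34 left).
July has 31 days (3 left).
3 days into August → 1993-08-03.

1993-08-03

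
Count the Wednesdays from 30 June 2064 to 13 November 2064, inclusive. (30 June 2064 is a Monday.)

30 June 2064 is a Monday; the first Wednesday on or after it is 2 July 2064 (2 days later).
From 2 July 2064 to 13 November 2064: 29 + 31 + 30 + 31 + 13 = 134 days (rest of July, August, September, October, November).
134 ÷ 7 = 19 full weeks with remainder 1, so 19 more Wednesdays after the first → 20.

20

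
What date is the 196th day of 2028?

Jul 14, 2028

Jan has 31 days (196 − 31 = 165 remain).
Feb has 29 days (165 − 29 = 136 remain).
Mar has 31 days (136 − 31 = 105 remain).
Apr has 30 days (105 − 30 = 75 remain).
May has 31 days (75 − 31 = 44 remain).
Jun has 30 days (44 − 30 = 14 remain).
14 into Jul → Jul 14.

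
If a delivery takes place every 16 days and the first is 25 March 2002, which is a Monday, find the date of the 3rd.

The 3rd occurrence is 2 intervals after the first: 2 × 16 = 32 days after 25 March 2002.
March has 31 days — 6 days to the end of March leaves 26.
26 days into April → 26 April 2002.

26 April 2002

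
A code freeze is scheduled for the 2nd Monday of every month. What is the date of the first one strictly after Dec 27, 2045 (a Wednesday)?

Jan 8, 2046

Dec 2045 starts on a Friday; its first Monday is the 4th, so the 2nd Monday is the 11th — Dec 11, 2045.
That is not after Dec 27, 2045, so look at Jan 2046.
Jan 2046 starts on a Monday; its first Monday is the 1st, so the 2nd Monday is the 8th — Jan 8, 2046.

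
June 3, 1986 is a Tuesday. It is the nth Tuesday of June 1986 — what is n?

Day 3 falls in week ⌈3/7⌉ of the month.
Days 1–7 hold the 1st Tuesday, 8–14 the 2nd, 15–21 the 3rd, 22–28 the 4th, 29–31 the 5th.
3 is in the range for the 1st.

1st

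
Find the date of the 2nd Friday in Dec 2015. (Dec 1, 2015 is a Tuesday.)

Dec 2015 begins on a Tuesday, so the first Friday is Dec 4 (3 days later).
The 2nd Friday is 1 weeks later: 4 + 7 = 11.

Dec 11, 2015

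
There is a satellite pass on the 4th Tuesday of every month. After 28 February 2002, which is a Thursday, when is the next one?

February 2002 starts on a Friday; its first Tuesday is the 5th, so the 4th Tuesday is the 26th — 26 February 2002.
That is not after 28 February 2002, so look at March 2002.
March 2002 starts on a Friday; its first Tuesday is the 5th, so the 4th Tuesday is the 26th — 26 March 2002.

26 March 2002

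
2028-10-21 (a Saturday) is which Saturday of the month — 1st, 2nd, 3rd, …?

3rd

Day 21 falls in week ⌈21/7⌉ of the month.
Days 1–7 hold the 1st Saturday, 8–14 the 2nd, 15–21 the 3rd, 22–28 the 4th, 29–31 the 5th.
21 is in the range for the 3rd.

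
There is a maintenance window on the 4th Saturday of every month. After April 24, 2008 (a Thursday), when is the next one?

April 26, 2008

April 2008 starts on a Tuesday; its first Saturday is the 5th, so the 4th Saturday is the 26th — April 26, 2008.
April 26, 2008 is after April 24, 2008, so that is the next one.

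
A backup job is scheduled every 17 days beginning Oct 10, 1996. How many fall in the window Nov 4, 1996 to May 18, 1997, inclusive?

Occurrences land 17·i days after Oct 10, 1996 for i = 0, 1, 2, …
Nov 4, 1996 is 25 days after the start; 25 ÷ 17 = 1 remainder 8; since the remainder is 8, round up to i = 2. First occurrence in the window: #3 on Nov 13, 1996 (2×17 = 34 days in).
May 18, 1997 is 220 days after the start; 220 ÷ 17 = 12 remainder 16. Last occurrence in the window: #13 on May 2, 1997.
Occurrences #3 through #13: 11 in total.

11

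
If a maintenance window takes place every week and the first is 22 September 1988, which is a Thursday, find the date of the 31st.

The 31st occurrence is 30 intervals after the first: 30 × 7 = 210 days after 22 September 1988.
September has 30 days — 8 days to the end of September leaves 202.
October has 31 days (171 left).
November has 30 days (141 left).
December has 31 days (110 left).
January has 31 days (79 left).
February has 28 days (51 left).
March has 31 days (20 left).
20 days into April → 20 April 1989.

20 April 1989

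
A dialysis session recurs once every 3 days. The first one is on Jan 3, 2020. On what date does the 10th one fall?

Jan 30, 2020

The 10th occurrence is 9 intervals after the first: 9 × 3 = 27 days after Jan 3, 2020.
27 days later is Jan 30, 2020.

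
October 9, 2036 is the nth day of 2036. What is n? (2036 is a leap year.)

283

Days in months before October: 31 + 29 + 31 + 30 + 31 + 30 + 31 + 31 + 30 = 274.
Plus 9 days into October → day 283.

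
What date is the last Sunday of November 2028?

2028-11-26

November 2028 begins on a Wednesday, so the first Sunday is November 5 (4 days later).
November 2028 has 30 days. Adding weeks: 5, 12, 19, 26 — the last one ≤ 30 is the 26th.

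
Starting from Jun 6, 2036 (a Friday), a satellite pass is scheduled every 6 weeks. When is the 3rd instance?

Aug 29, 2036

The 3rd occurrence is 2 intervals after the first: 2 × 42 = 84 days after Jun 6, 2036.
Jun has 30 days — 24 days to the end of Jun leaves 60.
Jul has 31 days (29 left).
29 days into Aug → Aug 29, 2036.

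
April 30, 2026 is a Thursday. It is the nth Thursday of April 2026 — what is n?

Day 30 falls in week ⌈30/7⌉ of the month.
Days 1–7 hold the 1st Thursday, 8–14 the 2nd, 15–21 the 3rd, 22–28 the 4th, 29–31 the 5th.
30 is in the range for the 5th.

5th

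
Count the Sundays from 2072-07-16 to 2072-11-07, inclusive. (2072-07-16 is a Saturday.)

2072-07-16 is a Saturday; the first Sunday on or after it is 2072-07-17 (1 day later).
From 2072-07-17 to 2072-11-07: 14 + 31 + 30 + 31 + 7 = 113 days (rest of July, August, September, October, November).
113 ÷ 7 = 16 full weeks with remainder 1, so 16 more Sundays after the first → 17.

17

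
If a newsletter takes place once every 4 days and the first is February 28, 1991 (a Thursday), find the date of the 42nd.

August 11, 1991

The 42nd occurrence is 41 intervals after the first: 41 × 4 = 164 days after February 28, 1991.
February has 28 days — 0 days to the end of February leaves 164.
March has 31 days (133 left).
April has 30 days (103 left).
May has 31 days (72 left).
June has 30 days (42 left).
July has 31 days (11 left).
11 days into August → August 11, 1991.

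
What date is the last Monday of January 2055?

January 2055 begins on a Friday, so the first Monday is January 4 (3 days later).
January 2055 has 31 days. Adding weeks: 4, 11, 18, 25 — the last one ≤ 31 is the 25th.

25 January 2055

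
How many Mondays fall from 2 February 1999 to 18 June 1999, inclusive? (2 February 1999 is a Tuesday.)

19

2 February 1999 is a Tuesday; the first Monday on or after it is 8 February 1999 (6 days later).
From 8 February 1999 to 18 June 1999: 20 + 31 + 30 + 31 + 18 = 130 days (rest of February, March, April, May, June).
130 ÷ 7 = 18 full weeks with remainder 4, so 18 more Mondays after the first → 19.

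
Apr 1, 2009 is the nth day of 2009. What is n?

91

Days in months before Apr: 31 + 28 + 31 = 90.
Plus 1 day into Apr → day 91.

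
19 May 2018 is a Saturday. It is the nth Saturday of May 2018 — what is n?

Day 19 falls in week ⌈19/7⌉ of the month.
Days 1–7 hold the 1st Saturday, 8–14 the 2nd, 15–21 the 3rd, 22–28 the 4th, 29–31 the 5th.
19 is in the range for the 3rd.

3rd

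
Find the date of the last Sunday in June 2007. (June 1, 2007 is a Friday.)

2007-06-24

June 2007 begins on a Friday, so the first Sunday is June 3 (2 days later).
June 2007 has 30 days. Adding weeks: 3, 10, 17, 24 — the last one ≤ 30 is the 24th.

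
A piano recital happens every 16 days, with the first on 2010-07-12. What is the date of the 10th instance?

2010-12-03

The 10th occurrence is 9 intervals after the first: 9 × 16 = 144 days after 2010-07-12.
July has 31 days — 19 days to the end of July leaves 125.
August has 31 days (94 left).
September has 30 days (64 left).
October has 31 days (33 left).
November has 30 days (3 left).
3 days into December → 2010-12-03.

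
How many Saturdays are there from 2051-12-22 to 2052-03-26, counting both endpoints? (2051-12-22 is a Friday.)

2051-12-22 is a Friday; the first Saturday on or after it is 2051-12-23 (1 day later).
From 2051-12-23 to 2052-03-26: 8 + 31 + 29 + 26 = 94 days (rest of December, January, February, March).
94 ÷ 7 = 13 full weeks with remainder 3, so 13 more Saturdays after the first → 14.

14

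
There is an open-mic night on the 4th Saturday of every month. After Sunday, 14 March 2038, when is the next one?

March 2038 starts on a Monday; its first Saturday is the 6th, so the 4th Saturday is the 27th — 27 March 2038.
27 March 2038 is after 14 March 2038, so that is the next one.

27 March 2038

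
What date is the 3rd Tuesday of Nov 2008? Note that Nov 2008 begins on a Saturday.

Nov 18, 2008

Nov 2008 begins on a Saturday, so the first Tuesday is Nov 4 (3 days later).
The 3rd Tuesday is 2 weeks later: 4 + 14 = 18.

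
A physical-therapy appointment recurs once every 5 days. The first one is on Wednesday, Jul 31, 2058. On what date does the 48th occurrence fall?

The 48th occurrence is 47 intervals after the first: 47 × 5 = 235 days after Jul 31, 2058.
Jul has 31 days — 0 days to the end of Jul leaves 235.
Aug has 31 days (204 left).
Sep has 30 days (174 left).
Oct has 31 days (143 left).
Nov has 30 days (113 left).
Dec has 31 days (82 left).
Jan has 31 days (51 left).
Feb has 28 days (23 left).
23 days into Mar → Mar 23, 2059.

Mar 23, 2059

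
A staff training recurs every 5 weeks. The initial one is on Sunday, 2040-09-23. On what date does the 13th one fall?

The 13th occurrence is 12 intervals after the first: 12 × 35 = 420 days after 2040-09-23.
September has 30 days — 7 days to the end of September leaves 413.
From end of September to end of 2040 is 92 days (321 left).
January has 31 days (290 left).
February has 28 days (262 left).
March has 31 days (231 left).
April has 30 days (201 left).
May has 31 days (170 left).
June has 30 days (140 left).
July has 31 days (109 left).
August has 31 days (78 left).
September has 30 days (48 left).
October has 31 days (17 left).
17 days into November → 2041-11-17.

2041-11-17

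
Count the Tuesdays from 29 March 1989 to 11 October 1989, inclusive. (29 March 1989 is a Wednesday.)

29 March 1989 is a Wednesday; the first Tuesday on or after it is 4 April 1989 (6 days later).
From 4 April 1989 to 11 October 1989: 26 + 31 + 30 + 31 + 31 + 30 + 11 = 190 days (rest of April, May, June, July, August, September, October).
190 ÷ 7 = 27 full weeks with remainder 1, so 27 more Tuesdays after the first → 28.

28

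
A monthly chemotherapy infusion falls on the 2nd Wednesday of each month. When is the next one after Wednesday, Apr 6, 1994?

Apr 13, 1994

Apr 1994 starts on a Friday; its first Wednesday is the 6th, so the 2nd Wednesday is the 13th — Apr 13, 1994.
Apr 13, 1994 is after Apr 6, 1994, so that is the next one.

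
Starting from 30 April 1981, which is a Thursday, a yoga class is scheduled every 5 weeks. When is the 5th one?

The 5th occurrence is 4 intervals after the first: 4 × 35 = 140 days after 30 April 1981.
April has 30 days — 0 days to the end of April leaves 140.
May has 31 days (109 left).
June has 30 days (79 left).
July has 31 days (48 left).
August has 31 days (17 left).
17 days into September → 17 September 1981.

17 September 1981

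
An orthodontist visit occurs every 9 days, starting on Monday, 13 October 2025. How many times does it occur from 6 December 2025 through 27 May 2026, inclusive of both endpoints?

Occurrences land 9·i days after 13 October 2025 for i = 0, 1, 2, …
6 December 2025 is 54 days after the start; 54 ÷ 9 = 6 remainder 0. First occurrence in the window: #7 on 6 December 2025 (6×9 = 54 days in).
27 May 2026 is 226 days after the start; 226 ÷ 9 = 25 remainder 1. Last occurrence in the window: #26 on 26 May 2026.
Occurrences #7 through #26: 20 in total.

20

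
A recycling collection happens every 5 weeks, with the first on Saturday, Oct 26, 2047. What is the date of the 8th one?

Jun 27, 2048

The 8th occurrence is 7 intervals after the first: 7 × 35 = 245 days after Oct 26, 2047.
Oct has 31 days — 5 days to the end of Oct leaves 240.
Nov has 30 days (210 left).
Dec has 31 days (179 left).
Jan has 31 days (148 left).
Feb has 29 days (119 left).
Mar has 31 days (88 left).
Apr has 30 days (58 left).
May has 31 days (27 left).
27 days into Jun → Jun 27, 2048.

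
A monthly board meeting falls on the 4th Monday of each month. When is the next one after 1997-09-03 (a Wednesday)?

1997-09-22

September 1997 starts on a Monday; its first Monday is the 1st, so the 4th Monday is the 22nd — 1997-09-22.
1997-09-22 is after 1997-09-03, so that is the next one.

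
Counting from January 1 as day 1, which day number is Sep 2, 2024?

Days in months before Sep: 31 + 29 + 31 + 30 + 31 + 30 + 31 + 31 = 244.
Plus 2 days into Sep → day 246.

246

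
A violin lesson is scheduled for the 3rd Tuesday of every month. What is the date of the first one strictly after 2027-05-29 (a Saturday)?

2027-06-15

May 2027 starts on a Saturday; its first Tuesday is the 4th, so the 3rd Tuesday is the 18th — 2027-05-18.
That is not after 2027-05-29, so look at June 2027.
June 2027 starts on a Tuesday; its first Tuesday is the 1st, so the 3rd Tuesday is the 15th — 2027-06-15.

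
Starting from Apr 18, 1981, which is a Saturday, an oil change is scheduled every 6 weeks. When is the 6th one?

Nov 14, 1981

The 6th occurrence is 5 intervals after the first: 5 × 42 = 210 days after Apr 18, 1981.
Apr has 30 days — 12 days to the end of Apr leaves 198.
May has 31 days (167 left).
Jun has 30 days (137 left).
Jul has 31 days (106 left).
Aug has 31 days (75 left).
Sep has 30 days (45 left).
Oct has 31 days (14 left).
14 days into Nov → Nov 14, 1981.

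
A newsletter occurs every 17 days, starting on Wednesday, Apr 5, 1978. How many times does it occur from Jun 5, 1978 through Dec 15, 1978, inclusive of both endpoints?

11

Occurrences land 17·i days after Apr 5, 1978 for i = 0, 1, 2, …
Jun 5, 1978 is 61 days after the start; 61 ÷ 17 = 3 remainder 10; since the remainder is 10, round up to i = 4. First occurrence in the window: #5 on Jun 12, 1978 (4×17 = 68 days in).
Dec 15, 1978 is 254 days after the start; 254 ÷ 17 = 14 remainder 16. Last occurrence in the window: #15 on Nov 29, 1978.
Occurrences #5 through #15: 11 in total.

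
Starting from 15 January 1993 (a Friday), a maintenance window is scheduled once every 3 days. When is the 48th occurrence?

The 48th occurrence is 47 intervals after the first: 47 × 3 = 141 days after 15 January 1993.
January has 31 days — 16 days to the end of January leaves 125.
February has 28 days (97 left).
March has 31 days (66 left).
April has 30 days (36 left).
May has 31 days (5 left).
5 days into June → 5 June 1993.

5 June 1993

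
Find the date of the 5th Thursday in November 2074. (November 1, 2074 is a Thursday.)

November 2074 begins on a Thursday, so the first Thursday is November 1.
The 5th Thursday is 4 weeks later: 1 + 28 = 29.

November 29, 2074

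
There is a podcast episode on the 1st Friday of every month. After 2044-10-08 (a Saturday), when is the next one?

2044-11-04

October 2044 starts on a Saturday, so its 1st Friday is 2044-10-07 (6 days in).
That is not after 2044-10-08, so look at November 2044.
November 2044 starts on a Tuesday, so its 1st Friday is 2044-11-04 (3 days in).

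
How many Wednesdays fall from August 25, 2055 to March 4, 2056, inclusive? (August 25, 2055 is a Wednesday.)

28

August 25, 2055 is a Wednesday; the first Wednesday on or after it is August 25, 2055.
From August 25, 2055 to March 4, 2056: 6 + 30 + 31 + 30 + 31 + 31 + 29 + 4 = 192 days (rest of August, September, October, November, December, January, February, March).
192 ÷ 7 = 27 full weeks with remainder 3, so 27 more Wednesdays after the first → 28.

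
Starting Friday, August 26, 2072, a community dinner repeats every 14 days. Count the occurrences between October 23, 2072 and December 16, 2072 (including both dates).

Occurrences land 14·i days after August 26, 2072 for i = 0, 1, 2, …
October 23, 2072 is 58 days after the start; 58 ÷ 14 = 4 remainder 2; since the remainder is 2, round up to i = 5. First occurrence in the window: #6 on November 4, 2072 (5×14 = 70 days in).
December 16, 2072 is 112 days after the start; 112 ÷ 14 = 8 remainder 0. Last occurrence in the window: #9 on December 16, 2072.
Occurrences #6 through #9: 4 in total.

4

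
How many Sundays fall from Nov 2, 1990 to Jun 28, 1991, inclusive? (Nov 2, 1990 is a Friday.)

34

Nov 2, 1990 is a Friday; the first Sunday on or after it is Nov 4, 1990 (2 days later).
From Nov 4, 1990 to Jun 28, 1991: 26 + 31 + 31 + 28 + 31 + 30 + 31 + 28 = 236 days (rest of Nov, Dec, Jan, Feb, Mar, Apr, May, Jun).
236 ÷ 7 = 33 full weeks with remainder 5, so 33 more Sundays after the first → 34.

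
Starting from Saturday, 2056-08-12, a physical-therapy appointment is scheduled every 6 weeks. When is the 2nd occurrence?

The 2nd occurrence is 1 interval after the first: 1 × 42 = 42 days after 2056-08-12.
August has 31 days — 19 days to the end of August leaves 23.
23 days into September → 2056-09-23.

2056-09-23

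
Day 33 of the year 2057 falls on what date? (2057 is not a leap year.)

Feb 2, 2057

Jan has 31 days (33 − 31 = 2 remain).
2 into Feb → Feb 2.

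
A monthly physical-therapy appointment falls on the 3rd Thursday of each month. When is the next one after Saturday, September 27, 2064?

September 2064 starts on a Monday; its first Thursday is the 4th, so the 3rd Thursday is the 18th — September 18, 2064.
That is not after September 27, 2064, so look at October 2064.
October 2064 starts on a Wednesday; its first Thursday is the 2nd, so the 3rd Thursday is the 16th — October 16, 2064.

October 16, 2064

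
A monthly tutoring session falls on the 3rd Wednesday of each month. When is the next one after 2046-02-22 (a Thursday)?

2046-03-21

February 2046 starts on a Thursday; its first Wednesday is the 7th, so the 3rd Wednesday is the 21st — 2046-02-21.
That is not after 2046-02-22, so look at March 2046.
March 2046 starts on a Thursday; its first Wednesday is the 7th, so the 3rd Wednesday is the 21st — 2046-03-21.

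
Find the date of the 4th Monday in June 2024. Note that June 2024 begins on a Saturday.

2024-06-24

June 2024 begins on a Saturday, so the first Monday is June 3 (2 days later).
The 4th Monday is 3 weeks later: 3 + 21 = 24.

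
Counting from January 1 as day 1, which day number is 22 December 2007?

Days in months before December: 31 + 28 + 31 + 30 + 31 + 30 + 31 + 31 + 30 + 31 + 30 = 334.
Plus 22 days into December → day 356.

356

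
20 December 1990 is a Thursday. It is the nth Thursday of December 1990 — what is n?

Day 20 falls in week ⌈20/7⌉ of the month.
Days 1–7 hold the 1st Thursday, 8–14 the 2nd, 15–21 the 3rd, 22–28 the 4th, 29–31 the 5th.
20 is in the range for the 3rd.

3rd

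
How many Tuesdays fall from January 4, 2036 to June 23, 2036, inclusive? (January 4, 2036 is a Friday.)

January 4, 2036 is a Friday; the first Tuesday on or after it is January 8, 2036 (4 days later).
From January 8, 2036 to June 23, 2036: 23 + 29 + 31 + 30 + 31 + 23 = 167 days (rest of January, February, March, April, May, June).
167 ÷ 7 = 23 full weeks with remainder 6, so 23 more Tuesdays after the first → 24.

24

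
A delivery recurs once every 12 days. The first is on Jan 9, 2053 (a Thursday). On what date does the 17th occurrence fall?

Jul 20, 2053

The 17th occurrence is 16 intervals after the first: 16 × 12 = 192 days after Jan 9, 2053.
Jan has 31 days — 22 days to the end of Jan leaves 170.
Feb has 28 days (142 left).
Mar has 31 days (111 left).
Apr has 30 days (81 left).
May has 31 days (50 left).
Jun has 30 days (20 left).
20 days into Jul → Jul 20, 2053.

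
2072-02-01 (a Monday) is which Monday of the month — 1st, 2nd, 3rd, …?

1st

Day 1 falls in week ⌈1/7⌉ of the month.
Days 1–7 hold the 1st Monday, 8–14 the 2nd, 15–21 the 3rd, 22–28 the 4th, 29–31 the 5th.
1 is in the range for the 1st.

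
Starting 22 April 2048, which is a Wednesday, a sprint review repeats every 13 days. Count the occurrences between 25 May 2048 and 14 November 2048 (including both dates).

13

Occurrences land 13·i days after 22 April 2048 for i = 0, 1, 2, …
25 May 2048 is 33 days after the start; 33 ÷ 13 = 2 remainder 7; since the remainder is 7, round up to i = 3. First occurrence in the window: #4 on 31 May 2048 (3×13 = 39 days in).
14 November 2048 is 206 days after the start; 206 ÷ 13 = 15 remainder 11. Last occurrence in the window: #16 on 3 November 2048.
Occurrences #4 through #16: 13 in total.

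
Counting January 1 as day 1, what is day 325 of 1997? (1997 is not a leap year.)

1997-11-21

January has 31 days (325 − 31 = 294 remain).
February has 28 days (294 − 28 = 266 remain).
March has 31 days (266 − 31 = 235 remain).
April has 30 days (235 − 30 = 205 remain).
May has 31 days (205 − 31 = 174 remain).
June has 30 days (174 − 30 = 144 remain).
July has 31 days (144 − 31 = 113 remain).
August has 31 days (113 − 31 = 82 remain).
September has 30 days (82 − 30 = 52 remain).
October has 31 days (52 − 31 = 21 remain).
21 into November → November 21.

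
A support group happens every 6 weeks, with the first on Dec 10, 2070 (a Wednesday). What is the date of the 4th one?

The 4th occurrence is 3 intervals after the first: 3 × 42 = 126 days after Dec 10, 2070.
Dec has 31 days — 21 days to the end of Dec leaves 105.
Jan has 31 days (74 left).
Feb has 28 days (46 left).
Mar has 31 days (15 left).
15 days into Apr → Apr 15, 2071.

Apr 15, 2071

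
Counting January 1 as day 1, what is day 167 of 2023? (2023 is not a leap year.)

Jan has 31 days (167 − 31 = 136 remain).
Feb has 28 days (136 − 28 = 108 remain).
Mar has 31 days (108 − 31 = 77 remain).
Apr has 30 days (77 − 30 = 47 remain).
May has 31 days (47 − 31 = 16 remain).
16 into Jun → Jun 16.

Jun 16, 2023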